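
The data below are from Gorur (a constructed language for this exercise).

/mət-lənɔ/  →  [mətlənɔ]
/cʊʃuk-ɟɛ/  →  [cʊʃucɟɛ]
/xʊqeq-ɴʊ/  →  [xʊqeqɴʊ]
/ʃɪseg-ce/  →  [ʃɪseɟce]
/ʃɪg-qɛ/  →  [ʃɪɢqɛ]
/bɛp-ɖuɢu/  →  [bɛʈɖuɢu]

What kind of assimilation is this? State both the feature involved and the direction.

The segment that alternates is /k/, which surfaces as [c] when adjacent to /ɟ/.
The change velar → palatal matches the place of the following /ɟ/, identifying this as place assimilation.
Manner and voice are unchanged, so the assimilation is partial, not total.
The same holds elsewhere in the data: /g/ → [ɟ] before /c/ (velar → palatal, matching palatal); /g/ → [ɢ] before /q/ (velar → uvular, matching uvular); /p/ → [ʈ] before /ɖ/ (bilabial → retroflex, matching retroflex) — only place changes, and always toward the following segment.
No alternation appears in [mətlənɔ], [xʊqeqɴʊ]: there the adjacent consonants already agree in place (/t/ and /l/ are both alveolar; /q/ and /ɴ/ are both uvular), so these forms are consistent with the same rule.
The trigger is the following segment, so the direction is regressive (anticipatory).

regressive place assimilation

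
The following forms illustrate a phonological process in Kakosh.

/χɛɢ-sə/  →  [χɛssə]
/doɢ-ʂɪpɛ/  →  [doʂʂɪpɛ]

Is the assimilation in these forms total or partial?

The segment that alternates is /ɢ/, which surfaces as [s] when adjacent to /s/.
The output [s] is identical to the trigger /s/ — every feature (place, manner, voicing) has been copied — so this is total assimilation.
The remaining alternation confirms this: /ɢ/ → [ʂ] before /ʂ/ — in each case the output is a copy of the following consonant.

total assimilation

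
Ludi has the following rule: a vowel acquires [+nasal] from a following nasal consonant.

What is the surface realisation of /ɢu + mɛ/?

[ɢũmɛ]

The vowel /u/ is adjacent to the following nasal /m/, so it acquires [+nasal] and surfaces as [ũ].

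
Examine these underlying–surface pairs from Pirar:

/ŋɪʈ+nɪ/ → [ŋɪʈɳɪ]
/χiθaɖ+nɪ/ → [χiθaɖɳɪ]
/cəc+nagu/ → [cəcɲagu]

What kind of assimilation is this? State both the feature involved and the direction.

Comparing underlying and surface forms, /n/ → [ɳ] is the alternation; the neighbouring /ʈ/ is constant.
The change alveolar → retroflex matches the place of the preceding /ʈ/, identifying this as place assimilation.
Manner and voice are unchanged, so the assimilation is partial, not total.
Checking the remaining alternations: /n/ → [ɳ] after /ɖ/ (alveolar → retroflex, matching retroflex); /n/ → [ɲ] after /c/ (alveolar → palatal, matching palatal) — only place changes, and always toward the preceding segment.
The trigger is the preceding segment, so the direction is progressive (perseverative).

progressive place assimilation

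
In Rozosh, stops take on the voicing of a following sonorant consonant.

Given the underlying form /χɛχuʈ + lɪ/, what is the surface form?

[χɛχuɖlɪ]

/ʈ/ is a voiceless retroflex stop. The following trigger /l/ is voiced, so /ʈ/ must become voiced as well.
The voiced retroflex stop is [ɖ], so /ʈ/ → [ɖ].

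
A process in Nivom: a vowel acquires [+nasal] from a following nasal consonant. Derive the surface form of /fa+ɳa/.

/a/ sits next to the nasal /ɳ/ and is therefore nasalised to [ã].

[fãɳa]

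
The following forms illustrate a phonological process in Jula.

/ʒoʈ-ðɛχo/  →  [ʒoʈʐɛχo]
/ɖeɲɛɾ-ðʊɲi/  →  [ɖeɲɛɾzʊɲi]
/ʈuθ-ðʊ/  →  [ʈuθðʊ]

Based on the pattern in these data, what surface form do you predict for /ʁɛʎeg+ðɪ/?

The data show progressive place assimilation: /ð/ → [ʐ] after /ʈ/; /ð/ → [z] after /ɾ/. In each pair only place changes, matching the preceding consonant, while manner and voice stay constant.
No alternation appears in [ʈuθðʊ]: there the adjacent consonants already agree in place (/ð/ and /θ/ are both dental), so this form is consistent with the same rule.
The rule targets /ð/ (voiced dental fricative), which sits after the trigger /g/ (velar).
Changing only its place to velar gives [ɣ] — the voiced velar fricative.

[ʁɛʎegɣɪ]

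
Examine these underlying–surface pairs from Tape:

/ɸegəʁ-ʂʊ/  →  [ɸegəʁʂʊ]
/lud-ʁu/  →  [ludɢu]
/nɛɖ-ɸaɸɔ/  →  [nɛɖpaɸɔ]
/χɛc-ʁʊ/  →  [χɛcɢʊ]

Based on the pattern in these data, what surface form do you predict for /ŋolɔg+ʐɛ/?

[ŋolɔgɖɛ]

The data show progressive manner assimilation: /ʁ/ → [ɢ] after /d/; /ɸ/ → [p] after /ɖ/; /ʁ/ → [ɢ] after /c/. In each pair only manner changes, matching the preceding consonant, while place and voice stay constant.
Nothing changes in [ɸegəʁʂʊ]: there the adjacent consonants already agree in manner (/ʂ/ and /ʁ/ are both fricatives), so this form is consistent with the same rule.
The rule targets /ʐ/ (voiced retroflex fricative), which sits after the trigger /g/ (stop).
A voiced retroflex stop is [ɖ], so the surface segment is [ɖ].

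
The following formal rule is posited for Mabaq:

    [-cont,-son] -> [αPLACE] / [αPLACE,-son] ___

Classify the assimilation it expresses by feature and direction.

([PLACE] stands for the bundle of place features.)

progressive place assimilation

The rule copies the place features (abbreviated [PLACE]) from the environment onto the target, so the assimilating feature is place.
Since the environment is written before the underscore, the trigger precedes the target; the direction is progressive.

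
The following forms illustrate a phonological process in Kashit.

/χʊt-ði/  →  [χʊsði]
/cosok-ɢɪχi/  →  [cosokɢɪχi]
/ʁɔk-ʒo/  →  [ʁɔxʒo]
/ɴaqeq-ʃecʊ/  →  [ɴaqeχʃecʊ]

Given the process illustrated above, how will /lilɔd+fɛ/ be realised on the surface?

[lilɔzfɛ]

The data show regressive manner assimilation: /t/ → [s] before /ð/; /k/ → [x] before /ʒ/; /q/ → [χ] before /ʃ/. In each pair only manner changes, matching the following consonant, while place and voice stay constant.
No alternation appears in [cosokɢɪχi]: there the adjacent consonants already agree in manner (/k/ and /ɢ/ are both stops), so this form is consistent with the same rule.
/d/ is a voiced alveolar stop. The following trigger /f/ is a fricative, so /d/ must become a fricative as well.
Changing only its manner to fricative gives [z] — the voiced alveolar fricative.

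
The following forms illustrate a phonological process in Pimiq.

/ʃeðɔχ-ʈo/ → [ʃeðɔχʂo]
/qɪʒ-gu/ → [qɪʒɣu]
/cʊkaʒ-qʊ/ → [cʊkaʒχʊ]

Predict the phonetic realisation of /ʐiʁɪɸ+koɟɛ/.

[ʐiʁɪɸxoɟɛ]

The data show progressive manner assimilation: /ʈ/ → [ʂ] after /χ/; /g/ → [ɣ] after /ʒ/; /q/ → [χ] after /ʒ/. In each pair only manner changes, matching the preceding consonant, while place and voice stay constant.
/k/ is a voiceless velar stop. The preceding trigger /ɸ/ is a fricative, so /k/ must become a fricative as well.
Changing only its manner to fricative gives [x] — the voiceless velar fricative.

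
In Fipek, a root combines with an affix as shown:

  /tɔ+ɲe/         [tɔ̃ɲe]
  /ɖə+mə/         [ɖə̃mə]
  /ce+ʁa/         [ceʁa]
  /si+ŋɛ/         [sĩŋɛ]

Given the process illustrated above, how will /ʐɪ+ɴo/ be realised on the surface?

[ʐɪ̃ɴo]

The data show regressive nasality assimilation (vowel nasalisation): /ɔ/ → [ɔ̃] before /ɲ/; /ə/ → [ə̃] before /m/; /i/ → [ĩ] before /ŋ/ — a vowel is nasalised by an immediately following nasal consonant.
No change occurs in [ceʁa] because the vowel at the boundary is adjacent to an oral consonant, not a nasal (/e/ next to /ʁ/).
/ɪ/ sits next to the nasal /ɴ/ and is therefore nasalised to [ɪ̃].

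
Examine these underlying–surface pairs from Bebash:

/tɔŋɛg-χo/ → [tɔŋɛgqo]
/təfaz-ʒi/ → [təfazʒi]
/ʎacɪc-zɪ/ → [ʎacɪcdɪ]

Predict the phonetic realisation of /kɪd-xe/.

The data show progressive manner assimilation: /χ/ → [q] after /g/; /z/ → [d] after /c/. In each pair only manner changes, matching the preceding consonant, while place and voice stay constant.
No alternation appears in [təfazʒi]: there the adjacent consonants already agree in manner (/ʒ/ and /z/ are both fricatives), so this form is consistent with the same rule.
/x/ is a voiceless velar fricative. The preceding trigger /d/ is a stop, so /x/ must become a stop as well.
Changing only its manner to stop gives [k] — the voiceless velar stop.

[kɪdke]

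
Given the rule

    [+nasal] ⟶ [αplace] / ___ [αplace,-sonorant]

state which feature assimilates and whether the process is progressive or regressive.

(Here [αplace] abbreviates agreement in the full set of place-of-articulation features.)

The shared variable α links the value of the place features (abbreviated [place]) on the target to the same value on the neighbouring segment, so place is the feature that assimilates.
Since the environment is written after the underscore, the trigger follows the target; the direction is regressive.

regressive place assimilation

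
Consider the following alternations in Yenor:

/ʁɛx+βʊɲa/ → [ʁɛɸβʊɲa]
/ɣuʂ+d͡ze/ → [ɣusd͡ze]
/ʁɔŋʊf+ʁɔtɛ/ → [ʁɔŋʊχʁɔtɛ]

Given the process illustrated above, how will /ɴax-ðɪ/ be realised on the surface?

[ɴaθðɪ]

The data show regressive place assimilation: /x/ → [ɸ] before /β/; /ʂ/ → [s] before /d͡z/; /f/ → [χ] before /ʁ/. In each pair only place changes, matching the following consonant, while manner and voice stay constant.
/x/ is a voiceless velar fricative. The following trigger /ð/ is dental, so /x/ must become dental as well.
The voiceless dental fricative is [θ], so /x/ → [θ].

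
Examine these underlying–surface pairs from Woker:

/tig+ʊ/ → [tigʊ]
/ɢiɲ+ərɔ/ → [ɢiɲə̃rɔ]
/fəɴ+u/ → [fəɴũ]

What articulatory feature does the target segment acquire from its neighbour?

The vowel /ə/ surfaces as nasalised [ə̃] next to the preceding nasal /ɲ/ — it has acquired the [+nasal] feature of its neighbour.
The other form shows the same pattern: /u/ → [ũ] after /ɴ/ — each time a vowel is nasalised next to a preceding nasal.
No change occurs in [tigʊ] because the vowel at the boundary is adjacent to an oral consonant, not a nasal (/ʊ/ next to /g/).

nasality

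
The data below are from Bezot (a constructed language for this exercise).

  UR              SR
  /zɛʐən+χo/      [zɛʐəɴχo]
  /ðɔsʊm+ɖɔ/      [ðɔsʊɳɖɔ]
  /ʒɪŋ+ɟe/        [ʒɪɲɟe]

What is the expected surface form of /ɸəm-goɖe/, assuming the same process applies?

The data show regressive place assimilation: /n/ → [ɴ] before /χ/; /m/ → [ɳ] before /ɖ/; /ŋ/ → [ɲ] before /ɟ/. In each pair only place changes, matching the following consonant, while manner and voice stay constant.
The rule targets /m/ (voiced bilabial nasal), which sits before the trigger /g/ (velar).
A voiced velar nasal is [ŋ], so the surface segment is [ŋ].

[ɸəŋgoɖe]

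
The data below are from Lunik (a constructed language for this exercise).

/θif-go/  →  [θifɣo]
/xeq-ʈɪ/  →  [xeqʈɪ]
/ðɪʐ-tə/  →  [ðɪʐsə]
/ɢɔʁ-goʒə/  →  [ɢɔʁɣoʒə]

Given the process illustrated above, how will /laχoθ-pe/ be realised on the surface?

The data show progressive manner assimilation: /g/ → [ɣ] after /f/; /t/ → [s] after /ʐ/; /g/ → [ɣ] after /ʁ/. In each pair only manner changes, matching the preceding consonant, while place and voice stay constant.
Nothing changes in [xeqʈɪ]: there the adjacent consonants already agree in manner (/ʈ/ and /q/ are both stops), so this form is consistent with the same rule.
/p/ is a voiceless bilabial stop. The preceding trigger /θ/ is a fricative, so /p/ must become a fricative as well.
A voiceless bilabial fricative is [ɸ], so the surface segment is [ɸ].

[laχoθɸe]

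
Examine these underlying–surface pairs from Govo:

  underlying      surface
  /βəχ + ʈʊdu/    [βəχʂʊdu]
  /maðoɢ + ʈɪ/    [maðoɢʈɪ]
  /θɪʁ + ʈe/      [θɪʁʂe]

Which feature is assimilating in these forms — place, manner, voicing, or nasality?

manner

Underlying /ʈ/ is realised as [ʂ] next to /χ/; /χ/ itself does not change.
The change stop → fricative matches the manner of the preceding /χ/, identifying this as manner assimilation.
The same holds elsewhere in the data: /ʈ/ → [ʂ] after /ʁ/ (stop → fricative, matching a fricative) — only manner changes, and always toward the preceding segment.
No alternation appears in [maðoɢʈɪ]: there the adjacent consonants already agree in manner (/ʈ/ and /ɢ/ are both stops), so this form is consistent with the same rule.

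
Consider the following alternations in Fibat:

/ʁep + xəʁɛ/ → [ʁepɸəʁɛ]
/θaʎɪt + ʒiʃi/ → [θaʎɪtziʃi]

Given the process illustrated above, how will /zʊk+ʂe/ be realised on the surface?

The data show progressive place assimilation: /x/ → [ɸ] after /p/; /ʒ/ → [z] after /t/. In each pair only place changes, matching the preceding consonant, while manner and voice stay constant.
The rule targets /ʂ/ (voiceless retroflex fricative), which sits after the trigger /k/ (velar).
A voiceless velar fricative is [x], so the surface segment is [x].

[zʊkxe]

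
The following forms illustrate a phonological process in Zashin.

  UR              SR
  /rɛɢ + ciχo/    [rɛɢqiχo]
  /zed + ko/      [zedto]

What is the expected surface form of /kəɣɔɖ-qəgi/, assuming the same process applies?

[kəɣɔɖʈəgi]

The data show progressive place assimilation: /c/ → [q] after /ɢ/; /k/ → [t] after /d/. In each pair only place changes, matching the preceding consonant, while manner and voice stay constant.
The rule targets /q/ (voiceless uvular stop), which sits after the trigger /ɖ/ (retroflex).
The voiceless retroflex stop is [ʈ], so /q/ → [ʈ].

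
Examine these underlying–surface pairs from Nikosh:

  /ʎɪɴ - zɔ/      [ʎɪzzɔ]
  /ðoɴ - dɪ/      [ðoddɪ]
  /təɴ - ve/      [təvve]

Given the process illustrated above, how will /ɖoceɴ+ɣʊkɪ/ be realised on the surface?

The data show regressive total assimilation (/ɴ/ → [z] before /z/; /ɴ/ → [d] before /d/; /ɴ/ → [v] before /v/): in every case the target segment becomes identical to its following neighbour, copying more than a single feature.
/ɴ/ is the segment targeted by the rule; it sits immediately before /ɣ/, so it assimilates completely and surfaces as [ɣ].

[ɖoceɣɣʊkɪ]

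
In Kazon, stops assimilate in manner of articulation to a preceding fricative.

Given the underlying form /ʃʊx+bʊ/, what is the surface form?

[ʃʊxβʊ]

/b/ is a voiced bilabial stop. The preceding trigger /x/ is a fricative, so /b/ must become a fricative as well.
Changing only its manner to fricative gives [β] — the voiced bilabial fricative.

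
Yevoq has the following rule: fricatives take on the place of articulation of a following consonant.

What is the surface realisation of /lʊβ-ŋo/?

The rule targets /β/ (voiced bilabial fricative), which sits before the trigger /ŋ/ (velar).
A voiced velar fricative is [ɣ], so the surface segment is [ɣ].

[lʊɣŋo]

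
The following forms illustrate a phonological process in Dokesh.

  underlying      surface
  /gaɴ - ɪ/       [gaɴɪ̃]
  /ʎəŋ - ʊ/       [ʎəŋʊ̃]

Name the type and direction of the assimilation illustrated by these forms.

The vowel /ɪ/ surfaces as nasalised [ɪ̃] next to the preceding nasal /ɴ/ — it has acquired the [+nasal] feature of its neighbour.
Likewise in the remaining data: /ʊ/ → [ʊ̃] after /ŋ/ — each time a vowel is nasalised next to a preceding nasal.
Because the conditioning nasal is to the left of the vowel that changes, the process is progressive (perseverative).

progressive nasality assimilation (vowel nasalisation)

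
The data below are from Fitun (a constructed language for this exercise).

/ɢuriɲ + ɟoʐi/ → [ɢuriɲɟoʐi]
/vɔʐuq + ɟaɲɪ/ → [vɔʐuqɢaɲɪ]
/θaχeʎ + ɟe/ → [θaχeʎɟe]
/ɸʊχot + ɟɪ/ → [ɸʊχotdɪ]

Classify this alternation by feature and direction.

Comparing underlying and surface forms, /ɟ/ → [ɢ] is the alternation; the neighbouring /q/ is constant.
The change palatal → uvular matches the place of the preceding /q/, identifying this as place assimilation.
Manner and voice are unchanged, so the assimilation is partial, not total.
The same holds elsewhere in the data: /ɟ/ → [d] after /t/ (palatal → alveolar, matching alveolar) — only place changes, and always toward the preceding segment.
No alternation appears in [ɢuriɲɟoʐi], [θaχeʎɟe]: there the adjacent consonants already agree in place (/ɟ/ and /ɲ/ are both palatal; /ɟ/ and /ʎ/ are both palatal), so these forms are consistent with the same rule.
The trigger is the preceding segment, so the direction is progressive (perseverative).

progressive place assimilation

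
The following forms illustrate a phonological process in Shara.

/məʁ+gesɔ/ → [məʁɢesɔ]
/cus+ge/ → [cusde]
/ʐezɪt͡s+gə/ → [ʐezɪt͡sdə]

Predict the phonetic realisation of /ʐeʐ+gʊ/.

The data show progressive place assimilation: /g/ → [ɢ] after /ʁ/; /g/ → [d] after /s/; /g/ → [d] after /t͡s/. In each pair only place changes, matching the preceding consonant, while manner and voice stay constant.
The rule targets /g/ (voiced velar stop), which sits after the trigger /ʐ/ (retroflex).
The voiced retroflex stop is [ɖ], so /g/ → [ɖ].

[ʐeʐɖʊ]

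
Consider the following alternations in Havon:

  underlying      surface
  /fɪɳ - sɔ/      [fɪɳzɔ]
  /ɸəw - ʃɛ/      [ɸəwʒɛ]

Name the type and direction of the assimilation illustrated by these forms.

Comparing underlying and surface forms, /s/ → [z] is the alternation; the neighbouring /ɳ/ is constant.
/s/ is voiceless while /ɳ/ is voiced; the output [z] is voiced, matching the trigger — so the feature that spreads is voicing.
Place and manner are unchanged, so the assimilation is partial, not total.
The same holds elsewhere in the data: /ʃ/ → [ʒ] after /w/ (voiceless → voiced, matching voiced) — only voicing changes, and always toward the preceding segment.
The trigger is the preceding segment, so the direction is progressive (perseverative).

progressive voicing assimilation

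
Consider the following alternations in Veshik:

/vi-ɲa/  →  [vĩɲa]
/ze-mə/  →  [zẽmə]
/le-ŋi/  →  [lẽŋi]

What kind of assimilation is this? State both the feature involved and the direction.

The vowel /i/ surfaces as nasalised [ĩ] next to the following nasal /ɲ/ — it has acquired the [+nasal] feature of its neighbour.
The other forms show the same pattern: /e/ → [ẽ] before /m/; /e/ → [ẽ] before /ŋ/ — each time a vowel is nasalised next to a following nasal.
Because the conditioning nasal is to the right of the vowel that changes, the process is regressive (anticipatory).

regressive nasality assimilation (vowel nasalisation)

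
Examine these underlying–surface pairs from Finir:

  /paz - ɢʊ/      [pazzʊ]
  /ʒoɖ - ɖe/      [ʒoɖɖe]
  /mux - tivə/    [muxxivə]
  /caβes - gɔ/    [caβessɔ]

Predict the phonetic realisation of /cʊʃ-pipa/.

[cʊʃʃipa]

The data show progressive total assimilation (/ɢ/ → [z] after /z/; /t/ → [x] after /x/; /g/ → [s] after /s/): in every case the target segment becomes identical to its preceding neighbour, copying more than a single feature.
In [ʒoɖɖe] the two consonants at the boundary are already identical (/ɖ/ + /ɖ/), so the rule applies vacuously and nothing changes.
/p/ is the segment targeted by the rule; it sits immediately after /ʃ/, so it assimilates completely and surfaces as [ʃ].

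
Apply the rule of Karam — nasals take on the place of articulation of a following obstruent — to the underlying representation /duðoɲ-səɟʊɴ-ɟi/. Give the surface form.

[duðonsəɟʊɲɟi]

The rule targets /ɲ/ (voiced palatal nasal), which sits before the trigger /s/ (alveolar).
A voiced alveolar nasal is [n], so the surface segment is [n].
At the second juncture, /ɴ/ likewise becomes [ɲ] adjacent to /ɟ/.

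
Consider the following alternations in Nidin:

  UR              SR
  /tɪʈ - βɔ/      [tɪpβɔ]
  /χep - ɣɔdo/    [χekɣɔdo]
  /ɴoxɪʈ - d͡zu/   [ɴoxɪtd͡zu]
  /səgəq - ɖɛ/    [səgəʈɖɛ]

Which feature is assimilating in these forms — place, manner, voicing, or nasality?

place

Comparing underlying and surface forms, /ʈ/ → [p] is the alternation; the neighbouring /β/ is constant.
/ʈ/ is retroflex while /β/ is bilabial; the output [p] is bilabial, matching the trigger — so the feature that spreads is place.
The other alternating forms pattern the same way: /p/ → [k] before /ɣ/ (bilabial → velar, matching velar); /ʈ/ → [t] before /d͡z/ (retroflex → alveolar, matching alveolar); /q/ → [ʈ] before /ɖ/ (uvular → retroflex, matching retroflex) — only place changes, and always toward the following segment.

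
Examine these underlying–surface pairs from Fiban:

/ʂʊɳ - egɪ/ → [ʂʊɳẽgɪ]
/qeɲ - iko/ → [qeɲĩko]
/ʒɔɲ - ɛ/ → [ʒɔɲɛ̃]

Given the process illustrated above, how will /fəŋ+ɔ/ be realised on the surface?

The data show progressive nasality assimilation (vowel nasalisation): /e/ → [ẽ] after /ɳ/; /i/ → [ĩ] after /ɲ/; /ɛ/ → [ɛ̃] after /ɲ/ — a vowel is nasalised by an immediately preceding nasal consonant.
The vowel /ɔ/ is adjacent to the preceding nasal /ŋ/, so it acquires [+nasal] and surfaces as [ɔ̃].

[fəŋɔ̃]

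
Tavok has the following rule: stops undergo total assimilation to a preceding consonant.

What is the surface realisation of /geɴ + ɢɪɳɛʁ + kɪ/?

[geɴɴɪɳɛʁʁɪ]

/ɢ/ is the segment targeted by the rule; it sits immediately after /ɴ/, so it assimilates completely and surfaces as [ɴ].
The same rule applies at the second boundary: /k/ → [ʁ] next to /ʁ/.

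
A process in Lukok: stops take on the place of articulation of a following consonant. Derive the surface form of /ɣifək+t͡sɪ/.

[ɣifətt͡sɪ]

/k/ is a voiceless velar stop. The following trigger /t͡s/ is alveolar, so /k/ must become alveolar as well.
The voiceless alveolar stop is [t], so /k/ → [t].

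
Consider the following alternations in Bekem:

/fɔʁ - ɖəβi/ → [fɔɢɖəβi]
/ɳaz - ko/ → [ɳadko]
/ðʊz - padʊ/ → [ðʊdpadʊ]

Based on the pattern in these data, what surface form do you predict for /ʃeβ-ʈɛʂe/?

[ʃebʈɛʂe]

The data show regressive manner assimilation: /ʁ/ → [ɢ] before /ɖ/; /z/ → [d] before /k/; /z/ → [d] before /p/. In each pair only manner changes, matching the following consonant, while place and voice stay constant.
The rule targets /β/ (voiced bilabial fricative), which sits before the trigger /ʈ/ (stop).
The voiced bilabial stop is [b], so /β/ → [b].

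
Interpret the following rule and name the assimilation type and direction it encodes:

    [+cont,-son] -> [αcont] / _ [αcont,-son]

The rule copies [cont] (continuancy) from the environment onto the target fricatives; since [±cont] encodes the stop/fricative manner contrast, the assimilating dimension is manner.
The conditioning segment sits to the right of the focus bar, meaning the trigger follows the segment that changes — regressive assimilation.

regressive manner assimilation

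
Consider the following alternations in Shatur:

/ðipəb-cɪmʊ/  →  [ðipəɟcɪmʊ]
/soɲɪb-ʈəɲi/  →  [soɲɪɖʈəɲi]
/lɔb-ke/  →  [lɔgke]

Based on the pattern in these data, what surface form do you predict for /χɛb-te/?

[χɛdte]

The data show regressive place assimilation: /b/ → [ɟ] before /c/; /b/ → [ɖ] before /ʈ/; /b/ → [g] before /k/. In each pair only place changes, matching the following consonant, while manner and voice stay constant.
The rule targets /b/ (voiced bilabial stop), which sits before the trigger /t/ (alveolar).
The voiced alveolar stop is [d], so /b/ → [d].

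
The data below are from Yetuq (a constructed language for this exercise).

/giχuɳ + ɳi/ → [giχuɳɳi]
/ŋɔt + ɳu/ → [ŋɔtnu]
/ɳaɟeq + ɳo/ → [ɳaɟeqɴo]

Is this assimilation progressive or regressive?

progressive

Underlying /ɳ/ is realised as [n] next to /t/; /t/ itself does not change.
/ɳ/ is retroflex while /t/ is alveolar; the output [n] is alveolar, matching the trigger — so the feature that spreads is place.
The other alternating form patterns the same way: /ɳ/ → [ɴ] after /q/ (retroflex → uvular, matching uvular) — only place changes, and always toward the preceding segment.
Nothing changes in [giχuɳɳi]: there the adjacent consonants already agree in place (/ɳ/ and /ɳ/ are both retroflex), so this form is consistent with the same rule.
The trigger is the preceding segment, so the direction is progressive (perseverative).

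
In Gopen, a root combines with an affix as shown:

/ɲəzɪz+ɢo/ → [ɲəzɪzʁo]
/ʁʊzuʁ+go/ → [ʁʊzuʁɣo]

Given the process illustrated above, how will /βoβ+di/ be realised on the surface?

The data show progressive manner assimilation: /ɢ/ → [ʁ] after /z/; /g/ → [ɣ] after /ʁ/. In each pair only manner changes, matching the preceding consonant, while place and voice stay constant.
The rule targets /d/ (voiced alveolar stop), which sits after the trigger /β/ (fricative).
Changing only its manner to fricative gives [z] — the voiced alveolar fricative.

[βoβzi]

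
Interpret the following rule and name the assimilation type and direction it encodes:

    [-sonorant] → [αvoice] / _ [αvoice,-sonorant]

The shared variable α links the value of [voice] on the target to the same value on the neighbouring segment, so voicing is the feature that assimilates.
The conditioning segment sits to the right of the focus bar, meaning the trigger follows the segment that changes — regressive assimilation.

regressive voicing assimilation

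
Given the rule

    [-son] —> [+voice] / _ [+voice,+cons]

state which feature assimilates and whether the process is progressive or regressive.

regressive voicing assimilation

The target ([-son], obstruents) acquires [+voice] next to a voiced consonant ([+voice,+cons]) — it takes on the voicing of its neighbour, so the feature that spreads is voicing.
The conditioning segment sits to the right of the focus bar, meaning the trigger follows the segment that changes — regressive assimilation.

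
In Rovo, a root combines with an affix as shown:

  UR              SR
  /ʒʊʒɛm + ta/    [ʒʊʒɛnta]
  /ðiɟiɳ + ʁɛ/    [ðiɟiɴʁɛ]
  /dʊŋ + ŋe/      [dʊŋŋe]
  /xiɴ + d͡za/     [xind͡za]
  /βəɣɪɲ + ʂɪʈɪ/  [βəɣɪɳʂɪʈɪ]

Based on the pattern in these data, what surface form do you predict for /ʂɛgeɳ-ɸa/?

The data show regressive place assimilation: /m/ → [n] before /t/; /ɳ/ → [ɴ] before /ʁ/; /ɴ/ → [n] before /d͡z/; /ɲ/ → [ɳ] before /ʂ/. In each pair only place changes, matching the following consonant, while manner and voice stay constant.
Nothing changes in [dʊŋŋe]: there the adjacent consonants already agree in place (/ŋ/ and /ŋ/ are both velar), so this form is consistent with the same rule.
/ɳ/ is a voiced retroflex nasal. The following trigger /ɸ/ is bilabial, so /ɳ/ must become bilabial as well.
A voiced bilabial nasal is [m], so the surface segment is [m].

[ʂɛgemɸa]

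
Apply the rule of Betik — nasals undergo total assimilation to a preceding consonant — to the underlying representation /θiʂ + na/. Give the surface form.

[θiʂʂa]

/n/ is the segment targeted by the rule; it sits immediately after /ʂ/, so it assimilates completely and surfaces as [ʂ].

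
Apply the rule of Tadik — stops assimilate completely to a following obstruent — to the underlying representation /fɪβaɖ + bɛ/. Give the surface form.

[fɪβabbɛ]

/ɖ/ is the segment targeted by the rule; it sits immediately before /b/, so it assimilates completely and surfaces as [b].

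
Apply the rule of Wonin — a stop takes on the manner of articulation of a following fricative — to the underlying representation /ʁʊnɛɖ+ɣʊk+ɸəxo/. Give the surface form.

The rule targets /ɖ/ (voiced retroflex stop), which sits before the trigger /ɣ/ (fricative).
The voiced retroflex fricative is [ʐ], so /ɖ/ → [ʐ].
At the second juncture, /k/ likewise becomes [x] adjacent to /ɸ/.

[ʁʊnɛʐɣʊxɸəxo]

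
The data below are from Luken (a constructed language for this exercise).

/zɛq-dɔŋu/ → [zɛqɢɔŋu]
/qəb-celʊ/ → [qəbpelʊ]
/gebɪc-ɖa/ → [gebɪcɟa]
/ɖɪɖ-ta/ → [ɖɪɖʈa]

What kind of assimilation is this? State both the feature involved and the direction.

Underlying /d/ is realised as [ɢ] next to /q/; /q/ itself does not change.
/d/ is alveolar while /q/ is uvular; the output [ɢ] is uvular, matching the trigger — so the feature that spreads is place.
Manner and voice are unchanged, so the assimilation is partial, not total.
The same holds elsewhere in the data: /c/ → [p] after /b/ (palatal → bilabial, matching bilabial); /ɖ/ → [ɟ] after /c/ (retroflex → palatal, matching palatal); /t/ → [ʈ] after /ɖ/ (alveolar → retroflex, matching retroflex) — only place changes, and always toward the preceding segment.
The trigger is the preceding segment, so the direction is progressive (perseverative).

progressive place assimilation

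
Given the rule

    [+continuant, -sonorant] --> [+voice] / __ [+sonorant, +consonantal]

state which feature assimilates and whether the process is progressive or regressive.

regressive voicing assimilation

The structural change is [+voice], and the conditioning segment [+sonorant, +consonantal] (a sonorant consonant) is itself voiced, so the target comes to share the voicing of its neighbour — voicing assimilation.
Since the environment is written after the underscore, the trigger follows the target; the direction is regressive.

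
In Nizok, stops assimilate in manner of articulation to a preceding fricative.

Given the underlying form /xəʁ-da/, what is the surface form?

/d/ is a voiced alveolar stop. The preceding trigger /ʁ/ is a fricative, so /d/ must become a fricative as well.
A voiced alveolar fricative is [z], so the surface segment is [z].

[xəʁza]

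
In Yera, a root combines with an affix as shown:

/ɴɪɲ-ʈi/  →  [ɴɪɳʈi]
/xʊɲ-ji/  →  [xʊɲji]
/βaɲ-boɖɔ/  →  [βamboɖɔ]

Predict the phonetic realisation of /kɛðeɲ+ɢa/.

The data show regressive place assimilation: /ɲ/ → [ɳ] before /ʈ/; /ɲ/ → [m] before /b/. In each pair only place changes, matching the following consonant, while manner and voice stay constant.
No alternation appears in [xʊɲji]: there the adjacent consonants already agree in place (/ɲ/ and /j/ are both palatal), so this form is consistent with the same rule.
The rule targets /ɲ/ (voiced palatal nasal), which sits before the trigger /ɢ/ (uvular).
A voiced uvular nasal is [ɴ], so the surface segment is [ɴ].

[kɛðeɴɢa]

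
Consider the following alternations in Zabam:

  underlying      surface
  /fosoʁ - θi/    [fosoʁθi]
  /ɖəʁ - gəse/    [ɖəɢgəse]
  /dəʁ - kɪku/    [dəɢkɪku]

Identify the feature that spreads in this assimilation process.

Underlying /ʁ/ is realised as [ɢ] next to /g/; /g/ itself does not change.
The change fricative → stop matches the manner of the following /g/, identifying this as manner assimilation.
The same holds elsewhere in the data: /ʁ/ → [ɢ] before /k/ (fricative → stop, matching a stop) — only manner changes, and always toward the following segment.
Nothing changes in [fosoʁθi]: there the adjacent consonants already agree in manner (/ʁ/ and /θ/ are both fricatives), so this form is consistent with the same rule.

manner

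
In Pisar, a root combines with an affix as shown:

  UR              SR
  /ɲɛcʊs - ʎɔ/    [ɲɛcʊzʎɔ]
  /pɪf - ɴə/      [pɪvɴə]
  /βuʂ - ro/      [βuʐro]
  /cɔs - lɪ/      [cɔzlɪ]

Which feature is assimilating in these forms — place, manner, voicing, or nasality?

The segment that alternates is /s/, which surfaces as [z] when adjacent to /ʎ/.
/s/ is voiceless while /ʎ/ is voiced; the output [z] is voiced, matching the trigger — so the feature that spreads is voicing.
Checking the remaining alternations: /f/ → [v] before /ɴ/ (voiceless → voiced, matching voiced); /ʂ/ → [ʐ] before /r/ (voiceless → voiced, matching voiced); /s/ → [z] before /l/ (voiceless → voiced, matching voiced) — only voicing changes, and always toward the following segment.

voicing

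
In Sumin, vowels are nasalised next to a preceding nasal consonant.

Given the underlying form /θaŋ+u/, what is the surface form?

The vowel /u/ is adjacent to the preceding nasal /ŋ/, so it acquires [+nasal] and surfaces as [ũ].

[θaŋũ]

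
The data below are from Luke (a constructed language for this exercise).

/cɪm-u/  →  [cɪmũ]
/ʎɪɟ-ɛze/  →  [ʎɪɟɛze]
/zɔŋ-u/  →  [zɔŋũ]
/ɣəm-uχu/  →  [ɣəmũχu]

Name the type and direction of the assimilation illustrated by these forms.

The vowel /u/ surfaces as nasalised [ũ] next to the preceding nasal /m/ — it has acquired the [+nasal] feature of its neighbour.
Likewise in the remaining data: /u/ → [ũ] after /ŋ/ — each time a vowel is nasalised next to a preceding nasal.
No change occurs in [ʎɪɟɛze] because the vowel at the boundary is adjacent to an oral consonant, not a nasal (/ɛ/ next to /ɟ/).
Because the conditioning nasal is to the left of the vowel that changes, the process is progressive (perseverative).

progressive nasality assimilation (vowel nasalisation)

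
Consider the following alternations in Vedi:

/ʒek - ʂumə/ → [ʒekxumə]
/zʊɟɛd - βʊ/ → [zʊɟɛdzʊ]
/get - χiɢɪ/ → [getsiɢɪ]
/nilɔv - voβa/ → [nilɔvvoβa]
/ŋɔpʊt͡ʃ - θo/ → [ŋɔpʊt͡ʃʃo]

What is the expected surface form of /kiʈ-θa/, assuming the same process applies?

[kiʈʂa]

The data show progressive place assimilation: /ʂ/ → [x] after /k/; /β/ → [z] after /d/; /χ/ → [s] after /t/; /θ/ → [ʃ] after /t͡ʃ/. In each pair only place changes, matching the preceding consonant, while manner and voice stay constant.
No alternation appears in [nilɔvvoβa]: there the adjacent consonants already agree in place (/v/ and /v/ are both labiodental), so this form is consistent with the same rule.
/θ/ is a voiceless dental fricative. The preceding trigger /ʈ/ is retroflex, so /θ/ must become retroflex as well.
The voiceless retroflex fricative is [ʂ], so /θ/ → [ʂ].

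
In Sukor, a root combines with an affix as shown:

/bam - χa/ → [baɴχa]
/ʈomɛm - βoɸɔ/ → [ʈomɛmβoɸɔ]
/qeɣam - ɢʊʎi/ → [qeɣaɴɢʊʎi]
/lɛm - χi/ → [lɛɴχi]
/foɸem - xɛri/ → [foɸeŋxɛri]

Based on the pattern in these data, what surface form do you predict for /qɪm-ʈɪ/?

[qɪɳʈɪ]

The data show regressive place assimilation: /m/ → [ɴ] before /χ/; /m/ → [ɴ] before /ɢ/; /m/ → [ŋ] before /x/. In each pair only place changes, matching the following consonant, while manner and voice stay constant.
No alternation appears in [ʈomɛmβoɸɔ]: there the adjacent consonants already agree in place (/m/ and /β/ are both bilabial), so this form is consistent with the same rule.
The rule targets /m/ (voiced bilabial nasal), which sits before the trigger /ʈ/ (retroflex).
The voiced retroflex nasal is [ɳ], so /m/ → [ɳ].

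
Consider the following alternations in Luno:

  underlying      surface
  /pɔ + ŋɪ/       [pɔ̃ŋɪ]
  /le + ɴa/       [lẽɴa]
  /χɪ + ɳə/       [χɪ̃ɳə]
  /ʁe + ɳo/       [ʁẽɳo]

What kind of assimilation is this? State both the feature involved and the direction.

The vowel /ɔ/ surfaces as nasalised [ɔ̃] next to the following nasal /ŋ/ — it has acquired the [+nasal] feature of its neighbour.
The other forms show the same pattern: /e/ → [ẽ] before /ɴ/; /ɪ/ → [ɪ̃] before /ɳ/; /e/ → [ẽ] before /ɳ/ — each time a vowel is nasalised next to a following nasal.
Because the conditioning nasal is to the right of the vowel that changes, the process is regressive (anticipatory).

regressive nasality assimilation (vowel nasalisation)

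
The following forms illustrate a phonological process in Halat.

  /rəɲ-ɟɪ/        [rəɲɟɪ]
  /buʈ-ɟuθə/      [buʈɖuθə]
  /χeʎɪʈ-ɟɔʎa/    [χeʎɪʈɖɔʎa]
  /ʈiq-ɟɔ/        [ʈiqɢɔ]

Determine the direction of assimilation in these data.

The segment that alternates is /ɟ/, which surfaces as [ɖ] when adjacent to /ʈ/.
The change palatal → retroflex matches the place of the preceding /ʈ/, identifying this as place assimilation.
Checking the remaining alternation: /ɟ/ → [ɢ] after /q/ (palatal → uvular, matching uvular) — only place changes, and always toward the preceding segment.
Nothing changes in [rəɲɟɪ]: there the adjacent consonants already agree in place (/ɟ/ and /ɲ/ are both palatal), so this form is consistent with the same rule.
Since the segment that changes follows the conditioning segment, the assimilation is progressive.

progressive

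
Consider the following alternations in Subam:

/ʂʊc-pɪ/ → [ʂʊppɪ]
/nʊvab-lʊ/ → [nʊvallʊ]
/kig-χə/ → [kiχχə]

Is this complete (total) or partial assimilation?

Comparing underlying and surface forms, /b/ → [l] is the alternation; the neighbouring /l/ is constant.
The output [l] is identical to the trigger /l/ — every feature (place, manner, voicing) has been copied — so this is total assimilation.
The other forms behave the same way: /c/ → [p] before /p/; /g/ → [χ] before /χ/ — in each case the output is a copy of the following consonant.

total assimilation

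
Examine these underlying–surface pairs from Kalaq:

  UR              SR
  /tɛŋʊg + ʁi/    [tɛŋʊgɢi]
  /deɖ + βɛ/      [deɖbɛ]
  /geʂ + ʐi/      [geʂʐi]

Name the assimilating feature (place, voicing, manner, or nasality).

manner

Underlying /ʁ/ is realised as [ɢ] next to /g/; /g/ itself does not change.
/ʁ/ is a fricative while /g/ is a stop; the output [ɢ] is a stop, matching the trigger — so the feature that spreads is manner.
Checking the remaining alternation: /β/ → [b] after /ɖ/ (fricative → stop, matching a stop) — only manner changes, and always toward the preceding segment.
Nothing changes in [geʂʐi]: there the adjacent consonants already agree in manner (/ʐ/ and /ʂ/ are both fricatives), so this form is consistent with the same rule.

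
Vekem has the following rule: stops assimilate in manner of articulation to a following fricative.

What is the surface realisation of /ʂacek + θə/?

[ʂacexθə]

/k/ is a voiceless velar stop. The following trigger /θ/ is a fricative, so /k/ must become a fricative as well.
The voiceless velar fricative is [x], so /k/ → [x].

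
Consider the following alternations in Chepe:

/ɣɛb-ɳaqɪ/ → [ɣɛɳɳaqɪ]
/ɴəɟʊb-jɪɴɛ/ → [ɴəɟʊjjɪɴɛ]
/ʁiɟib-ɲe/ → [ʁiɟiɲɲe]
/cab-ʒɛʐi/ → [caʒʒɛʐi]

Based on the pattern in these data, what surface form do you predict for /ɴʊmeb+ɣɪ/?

[ɴʊmeɣɣɪ]

The data show regressive total assimilation (/b/ → [ɳ] before /ɳ/; /b/ → [j] before /j/; /b/ → [ɲ] before /ɲ/; /b/ → [ʒ] before /ʒ/): in every case the target segment becomes identical to its following neighbour, copying more than a single feature.
/b/ is the segment targeted by the rule; it sits immediately before /ɣ/, so it assimilates completely and surfaces as [ɣ].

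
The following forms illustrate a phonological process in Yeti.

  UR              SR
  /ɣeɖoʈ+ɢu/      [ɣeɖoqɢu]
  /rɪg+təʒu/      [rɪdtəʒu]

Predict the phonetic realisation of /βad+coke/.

[βaɟcoke]

The data show regressive place assimilation: /ʈ/ → [q] before /ɢ/; /g/ → [d] before /t/. In each pair only place changes, matching the following consonant, while manner and voice stay constant.
/d/ is a voiced alveolar stop. The following trigger /c/ is palatal, so /d/ must become palatal as well.
The voiced palatal stop is [ɟ], so /d/ → [ɟ].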